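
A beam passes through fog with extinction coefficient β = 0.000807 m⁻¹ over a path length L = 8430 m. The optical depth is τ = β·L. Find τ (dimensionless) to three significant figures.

6.80

τ = β·L = 0.000807 × 8430 = 6.8030.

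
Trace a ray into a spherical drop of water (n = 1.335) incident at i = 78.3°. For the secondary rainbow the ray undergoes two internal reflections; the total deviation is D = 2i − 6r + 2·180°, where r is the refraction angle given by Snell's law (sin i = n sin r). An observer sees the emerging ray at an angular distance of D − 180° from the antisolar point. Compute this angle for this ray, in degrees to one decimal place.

53.5°

sin r = sin 78.3° / 1.335 = 0.9792/1.335 = 0.7335; r = 47.18°.
D = 2·78.3° − 6·47.18° + 2·180° = 156.60° − 283.08° + 360° = 233.52°.
Angle from antisolar point = D − 180° = 53.52°.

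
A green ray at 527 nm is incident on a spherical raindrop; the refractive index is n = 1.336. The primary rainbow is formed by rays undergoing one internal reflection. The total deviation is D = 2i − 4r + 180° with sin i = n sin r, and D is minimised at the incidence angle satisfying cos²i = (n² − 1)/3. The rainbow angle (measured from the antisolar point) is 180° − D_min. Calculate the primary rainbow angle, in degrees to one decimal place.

41.6°

cos²i = (1.78490 − 1)/3 = 0.26163; i = arccos(0.51150) = 59.236°.
sin r = sin 59.236°/1.336 = 0.64318; r = 40.029°.
D_min = 2·59.236° − 4·40.029° + 180° = 138.356°.
Rainbow angle = 180° − D_min = 41.644°.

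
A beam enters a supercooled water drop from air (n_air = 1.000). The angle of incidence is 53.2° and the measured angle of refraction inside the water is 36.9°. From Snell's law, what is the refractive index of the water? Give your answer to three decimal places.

1.334

n = sin θ_i / sin θ_r = sin 53.2° / sin 36.9° = 0.8007 / 0.6004 = 1.3336.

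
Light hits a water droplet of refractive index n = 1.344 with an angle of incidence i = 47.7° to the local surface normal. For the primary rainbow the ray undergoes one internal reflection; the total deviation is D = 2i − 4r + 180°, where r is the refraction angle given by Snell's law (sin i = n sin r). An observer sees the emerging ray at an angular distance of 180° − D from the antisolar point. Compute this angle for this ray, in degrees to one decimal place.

38.2°

sin r = sin 47.7° / 1.344 = 0.7396/1.344 = 0.5503; r = 33.39°.
D = 2·47.7° − 4·33.39° + 180° = 95.40° − 133.56° + 180° = 141.84°.
Angle from antisolar point = 180° − D = 38.16°.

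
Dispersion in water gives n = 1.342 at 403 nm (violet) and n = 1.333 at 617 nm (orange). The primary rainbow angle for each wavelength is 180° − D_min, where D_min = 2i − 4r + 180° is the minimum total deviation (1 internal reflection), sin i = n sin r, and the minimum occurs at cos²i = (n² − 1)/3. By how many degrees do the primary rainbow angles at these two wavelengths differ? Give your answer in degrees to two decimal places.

At 403 nm (n = 1.342): cos²i = 0.26699 → i = 58.888°, r = 39.641°, D_min = 139.213°, rainbow angle = 40.787°.
At 617 nm (n = 1.333): cos²i = 0.25896 → i = 59.410°, r = 40.225°, D_min = 137.922°, rainbow angle = 42.078°.
Angular width = |40.787° − 42.078°| = 1.291°.

1.29°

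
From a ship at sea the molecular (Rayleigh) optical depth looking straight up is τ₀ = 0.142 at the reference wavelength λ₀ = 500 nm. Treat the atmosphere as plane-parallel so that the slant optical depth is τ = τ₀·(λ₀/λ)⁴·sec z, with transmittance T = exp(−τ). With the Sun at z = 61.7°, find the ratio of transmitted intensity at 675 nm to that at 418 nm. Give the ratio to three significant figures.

Airmass: sec 61.7° = 2.1093.
τ(675 nm) = 0.142 × (500/675)⁴ × 2.1093 = 0.142 × 0.3011 × 2.1093 = 0.0902.
τ(418 nm) = 0.142 × (500/418)⁴ × 2.1093 = 0.142 × 2.0473 × 2.1093 = 0.6132.
T(675)/T(418) = exp(τ_B − τ_A) = exp(0.5230) = 1.6871.

1.69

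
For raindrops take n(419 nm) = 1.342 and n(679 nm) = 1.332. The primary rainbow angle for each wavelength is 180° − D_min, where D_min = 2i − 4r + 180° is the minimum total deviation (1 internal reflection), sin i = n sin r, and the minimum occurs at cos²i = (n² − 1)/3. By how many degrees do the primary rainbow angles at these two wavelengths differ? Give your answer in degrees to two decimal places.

At 419 nm (n = 1.342): cos²i = 0.26699 → i = 58.888°, r = 39.641°, D_min = 139.213°, rainbow angle = 40.787°.
At 679 nm (n = 1.332): cos²i = 0.25807 → i = 59.469°, r = 40.290°, D_min = 137.776°, rainbow angle = 42.224°.
Angular width = |40.787° − 42.224°| = 1.437°.

1.44°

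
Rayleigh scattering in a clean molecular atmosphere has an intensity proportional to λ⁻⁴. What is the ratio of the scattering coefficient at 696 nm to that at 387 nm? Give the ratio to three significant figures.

Rayleigh scattering ∝ λ⁻⁴, so the ratio of coefficients is the inverse fourth power of the wavelength ratio.
σ(696)/σ(387) = (387/696)⁴ = (0.5560)⁴ = 0.09559.

0.0956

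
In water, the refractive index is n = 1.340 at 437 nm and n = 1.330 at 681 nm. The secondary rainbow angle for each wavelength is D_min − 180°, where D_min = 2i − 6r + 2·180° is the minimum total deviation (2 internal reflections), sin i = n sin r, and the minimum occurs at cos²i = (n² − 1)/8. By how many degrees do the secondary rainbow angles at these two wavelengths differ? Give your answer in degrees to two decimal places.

2.61°

At 437 nm (n = 1.340): cos²i = 0.09945 → i = 71.618°, r = 45.088°, D_min = 232.709°, rainbow angle = 52.709°.
At 681 nm (n = 1.330): cos²i = 0.09611 → i = 71.940°, r = 45.630°, D_min = 230.101°, rainbow angle = 50.101°.
Angular width = |52.709° − 50.101°| = 2.608°.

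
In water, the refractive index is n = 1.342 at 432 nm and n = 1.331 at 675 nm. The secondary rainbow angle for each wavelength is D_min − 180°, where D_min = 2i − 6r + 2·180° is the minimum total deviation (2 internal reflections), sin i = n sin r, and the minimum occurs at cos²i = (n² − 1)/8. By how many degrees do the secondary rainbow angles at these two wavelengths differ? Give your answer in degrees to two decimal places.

At 432 nm (n = 1.342): cos²i = 0.10012 → i = 71.554°, r = 44.981°, D_min = 233.222°, rainbow angle = 53.222°.
At 675 nm (n = 1.331): cos²i = 0.09645 → i = 71.907°, r = 45.575°, D_min = 230.365°, rainbow angle = 50.365°.
Angular width = |53.222° − 50.365°| = 2.857°.

2.86°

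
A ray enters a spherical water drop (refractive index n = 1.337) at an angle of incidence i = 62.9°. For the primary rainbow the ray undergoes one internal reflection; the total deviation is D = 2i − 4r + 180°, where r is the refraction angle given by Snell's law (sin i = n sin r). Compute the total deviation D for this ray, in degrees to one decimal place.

sin r = sin 62.9° / 1.337 = 0.8902/1.337 = 0.6658; r = 41.75°.
D = 2·62.9° − 4·41.75° + 180° = 125.80° − 166.98° + 180° = 138.82°.

138.8°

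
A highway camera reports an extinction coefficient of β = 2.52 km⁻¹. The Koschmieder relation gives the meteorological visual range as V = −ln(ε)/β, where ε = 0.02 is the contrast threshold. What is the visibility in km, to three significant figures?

1.55 km

V = −ln(0.02) / 2.52 = 3.912 / 2.52 = 1.5524 km.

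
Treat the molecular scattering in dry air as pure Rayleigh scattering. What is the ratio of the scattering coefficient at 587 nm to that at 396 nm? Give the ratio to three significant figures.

Rayleigh scattering ∝ λ⁻⁴, so the ratio of coefficients is the inverse fourth power of the wavelength ratio.
σ(587)/σ(396) = (396/587)⁴ = (0.6746)⁴ = 0.2071.

0.207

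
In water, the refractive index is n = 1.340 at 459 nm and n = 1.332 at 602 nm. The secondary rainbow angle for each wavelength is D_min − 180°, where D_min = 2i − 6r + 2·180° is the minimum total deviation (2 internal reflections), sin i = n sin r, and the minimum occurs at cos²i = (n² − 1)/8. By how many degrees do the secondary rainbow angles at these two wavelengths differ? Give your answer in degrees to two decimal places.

2.08°

At 459 nm (n = 1.340): cos²i = 0.09945 → i = 71.618°, r = 45.088°, D_min = 232.709°, rainbow angle = 52.709°.
At 602 nm (n = 1.332): cos²i = 0.09678 → i = 71.875°, r = 45.520°, D_min = 230.628°, rainbow angle = 50.628°.
Angular width = |52.709° − 50.628°| = 2.080°.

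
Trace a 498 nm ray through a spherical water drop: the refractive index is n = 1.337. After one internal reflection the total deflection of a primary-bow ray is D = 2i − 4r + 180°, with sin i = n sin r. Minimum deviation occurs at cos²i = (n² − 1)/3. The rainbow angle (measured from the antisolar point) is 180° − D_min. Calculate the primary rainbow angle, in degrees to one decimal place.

cos²i = (1.78757 − 1)/3 = 0.26252; i = arccos(0.51237) = 59.178°.
sin r = sin 59.178°/1.337 = 0.64231; r = 39.964°.
D_min = 2·59.178° − 4·39.964° + 180° = 138.500°.
Rainbow angle = 180° − D_min = 41.500°.

41.5°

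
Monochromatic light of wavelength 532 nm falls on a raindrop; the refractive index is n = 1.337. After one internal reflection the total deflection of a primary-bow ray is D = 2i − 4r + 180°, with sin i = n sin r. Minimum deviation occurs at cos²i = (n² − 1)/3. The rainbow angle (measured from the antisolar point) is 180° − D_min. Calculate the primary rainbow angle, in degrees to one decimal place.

41.5°

cos²i = (1.78757 − 1)/3 = 0.26252; i = arccos(0.51237) = 59.178°.
sin r = sin 59.178°/1.337 = 0.64231; r = 39.964°.
D_min = 2·59.178° − 4·39.964° + 180° = 138.500°.
Rainbow angle = 180° − D_min = 41.500°.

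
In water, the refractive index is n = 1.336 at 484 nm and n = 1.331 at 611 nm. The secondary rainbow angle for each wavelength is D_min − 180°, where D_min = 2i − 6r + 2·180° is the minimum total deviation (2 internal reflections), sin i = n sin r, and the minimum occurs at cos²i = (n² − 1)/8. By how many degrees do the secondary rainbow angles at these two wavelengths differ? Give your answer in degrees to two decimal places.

At 484 nm (n = 1.336): cos²i = 0.09811 → i = 71.746°, r = 45.303°, D_min = 231.674°, rainbow angle = 51.674°.
At 611 nm (n = 1.331): cos²i = 0.09645 → i = 71.907°, r = 45.575°, D_min = 230.365°, rainbow angle = 50.365°.
Angular width = |51.674° − 50.365°| = 1.309°.

1.31°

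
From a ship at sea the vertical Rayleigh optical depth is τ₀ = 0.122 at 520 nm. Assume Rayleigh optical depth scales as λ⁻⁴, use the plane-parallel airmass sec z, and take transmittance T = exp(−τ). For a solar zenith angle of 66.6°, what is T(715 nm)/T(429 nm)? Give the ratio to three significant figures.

1.78

Airmass: sec 66.6° = 2.5180.
τ(715 nm) = 0.122 × (520/715)⁴ × 2.5180 = 0.122 × 0.2798 × 2.5180 = 0.0859.
τ(429 nm) = 0.122 × (520/429)⁴ × 2.5180 = 0.122 × 2.1587 × 2.5180 = 0.6631.
T(715)/T(429) = exp(τ_B − τ_A) = exp(0.5772) = 1.7810.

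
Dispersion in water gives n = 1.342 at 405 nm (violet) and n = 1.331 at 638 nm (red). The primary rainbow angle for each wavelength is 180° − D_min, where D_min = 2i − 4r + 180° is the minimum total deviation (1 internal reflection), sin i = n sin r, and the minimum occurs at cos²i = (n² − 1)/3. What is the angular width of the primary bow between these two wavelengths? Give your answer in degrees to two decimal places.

1.58°

At 405 nm (n = 1.342): cos²i = 0.26699 → i = 58.888°, r = 39.641°, D_min = 139.213°, rainbow angle = 40.787°.
At 638 nm (n = 1.331): cos²i = 0.25719 → i = 59.527°, r = 40.356°, D_min = 137.630°, rainbow angle = 42.370°.
Angular width = |40.787° − 42.370°| = 1.583°.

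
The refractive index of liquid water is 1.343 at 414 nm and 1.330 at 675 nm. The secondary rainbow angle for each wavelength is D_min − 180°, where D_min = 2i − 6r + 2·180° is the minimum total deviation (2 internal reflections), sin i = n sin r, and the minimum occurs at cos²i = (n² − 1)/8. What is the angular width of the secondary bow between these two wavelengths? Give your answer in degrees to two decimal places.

3.38°

At 414 nm (n = 1.343): cos²i = 0.10046 → i = 71.522°, r = 44.928°, D_min = 233.478°, rainbow angle = 53.478°.
At 675 nm (n = 1.330): cos²i = 0.09611 → i = 71.940°, r = 45.630°, D_min = 230.101°, rainbow angle = 50.101°.
Angular width = |53.478° − 50.101°| = 3.377°.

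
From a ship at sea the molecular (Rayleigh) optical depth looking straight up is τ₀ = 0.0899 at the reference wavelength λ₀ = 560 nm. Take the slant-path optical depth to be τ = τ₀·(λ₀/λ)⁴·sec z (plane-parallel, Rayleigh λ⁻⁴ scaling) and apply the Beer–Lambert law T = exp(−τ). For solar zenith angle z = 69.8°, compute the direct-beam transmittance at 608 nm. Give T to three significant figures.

sec 69.8° = 2.8960.
τ = 0.0899 × (560/608)⁴ × 2.8960 = 0.0899 × 0.7197 × 2.8960 = 0.1874.
T = exp(−0.1874) = 0.8291.

0.829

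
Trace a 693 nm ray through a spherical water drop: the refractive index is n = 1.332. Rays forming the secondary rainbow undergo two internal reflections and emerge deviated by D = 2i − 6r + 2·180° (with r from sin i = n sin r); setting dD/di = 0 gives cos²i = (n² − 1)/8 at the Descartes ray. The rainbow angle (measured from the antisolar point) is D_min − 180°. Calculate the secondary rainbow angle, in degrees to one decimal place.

50.6°

cos²i = (1.77422 − 1)/8 = 0.09678; i = arccos(0.31109) = 71.875°.
sin r = sin 71.875°/1.332 = 0.71350; r = 45.520°.
D_min = 2·71.875° − 6·45.520° + 360° = 230.628°.
Rainbow angle = D_min − 180° = 50.628°.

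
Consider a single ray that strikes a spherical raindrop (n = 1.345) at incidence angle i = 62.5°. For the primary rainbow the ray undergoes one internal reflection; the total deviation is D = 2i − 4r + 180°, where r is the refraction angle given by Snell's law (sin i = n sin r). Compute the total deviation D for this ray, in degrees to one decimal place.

sin r = sin 62.5° / 1.345 = 0.8870/1.345 = 0.6595; r = 41.26°.
D = 2·62.5° − 4·41.26° + 180° = 125.00° − 165.04° + 180° = 139.96°.

140.0°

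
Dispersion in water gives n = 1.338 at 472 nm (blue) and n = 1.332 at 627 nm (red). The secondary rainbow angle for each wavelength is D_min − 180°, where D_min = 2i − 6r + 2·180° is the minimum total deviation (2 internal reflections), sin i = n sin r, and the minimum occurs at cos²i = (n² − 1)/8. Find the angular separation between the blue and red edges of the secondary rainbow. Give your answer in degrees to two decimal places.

1.56°

At 472 nm (n = 1.338): cos²i = 0.09878 → i = 71.682°, r = 45.195°, D_min = 232.193°, rainbow angle = 52.193°.
At 627 nm (n = 1.332): cos²i = 0.09678 → i = 71.875°, r = 45.520°, D_min = 230.628°, rainbow angle = 50.628°.
Angular width = |52.193° − 50.628°| = 1.564°.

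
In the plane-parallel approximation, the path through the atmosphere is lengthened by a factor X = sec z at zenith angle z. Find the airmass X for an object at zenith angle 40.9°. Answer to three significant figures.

X = sec z = 1/cos 40.9° = 1/0.7559 = 1.3230.

1.32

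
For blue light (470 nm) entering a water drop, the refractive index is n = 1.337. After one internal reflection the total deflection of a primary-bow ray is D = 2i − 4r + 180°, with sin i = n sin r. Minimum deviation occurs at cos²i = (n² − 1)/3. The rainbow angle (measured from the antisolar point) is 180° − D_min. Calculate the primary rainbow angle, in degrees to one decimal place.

cos²i = (1.78757 − 1)/3 = 0.26252; i = arccos(0.51237) = 59.178°.
sin r = sin 59.178°/1.337 = 0.64231; r = 39.964°.
D_min = 2·59.178° − 4·39.964° + 180° = 138.500°.
Rainbow angle = 180° − D_min = 41.500°.

41.5°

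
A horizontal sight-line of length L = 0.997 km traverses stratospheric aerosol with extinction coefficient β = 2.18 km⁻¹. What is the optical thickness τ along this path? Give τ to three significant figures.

2.17

τ = β·L = 2.18 × 0.997 = 2.1735.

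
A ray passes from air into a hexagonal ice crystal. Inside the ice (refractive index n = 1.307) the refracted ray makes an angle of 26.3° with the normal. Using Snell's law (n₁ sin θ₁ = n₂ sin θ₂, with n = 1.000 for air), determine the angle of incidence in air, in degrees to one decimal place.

Snell: sin θ_i = n · sin θ_r = 1.307 × sin 26.3° = 1.307 × 0.4431 = 0.5791.
θ_i = arcsin(0.5791) = 35.39°.

35.4°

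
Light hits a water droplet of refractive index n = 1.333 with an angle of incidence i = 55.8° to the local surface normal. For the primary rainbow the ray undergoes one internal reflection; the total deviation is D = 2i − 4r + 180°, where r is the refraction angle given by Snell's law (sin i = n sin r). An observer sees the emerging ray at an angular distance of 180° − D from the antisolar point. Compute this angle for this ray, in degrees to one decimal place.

41.8°

sin r = sin 55.8° / 1.333 = 0.8271/1.333 = 0.6205; r = 38.35°.
D = 2·55.8° − 4·38.35° + 180° = 111.60° − 153.40° + 180° = 138.20°.
Angle from antisolar point = 180° − D = 41.80°.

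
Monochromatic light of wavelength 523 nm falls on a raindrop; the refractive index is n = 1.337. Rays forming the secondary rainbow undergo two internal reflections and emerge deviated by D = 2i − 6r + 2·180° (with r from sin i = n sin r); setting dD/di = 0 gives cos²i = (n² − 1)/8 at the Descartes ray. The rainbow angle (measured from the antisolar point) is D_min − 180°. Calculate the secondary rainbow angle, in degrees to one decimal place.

cos²i = (1.78757 − 1)/8 = 0.09845; i = arccos(0.31376) = 71.714°.
sin r = sin 71.714°/1.337 = 0.71017; r = 45.249°.
D_min = 2·71.714° − 6·45.249° + 360° = 231.934°.
Rainbow angle = D_min − 180° = 51.934°.

51.9°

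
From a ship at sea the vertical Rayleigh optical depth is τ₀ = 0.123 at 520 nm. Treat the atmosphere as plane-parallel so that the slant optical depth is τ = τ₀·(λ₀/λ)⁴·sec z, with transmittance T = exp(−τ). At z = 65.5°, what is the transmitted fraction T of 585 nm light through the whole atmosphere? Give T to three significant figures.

0.831

sec 65.5° = 2.4114.
τ = 0.123 × (520/585)⁴ × 2.4114 = 0.123 × 0.6243 × 2.4114 = 0.1852.
T = exp(−0.1852) = 0.8310.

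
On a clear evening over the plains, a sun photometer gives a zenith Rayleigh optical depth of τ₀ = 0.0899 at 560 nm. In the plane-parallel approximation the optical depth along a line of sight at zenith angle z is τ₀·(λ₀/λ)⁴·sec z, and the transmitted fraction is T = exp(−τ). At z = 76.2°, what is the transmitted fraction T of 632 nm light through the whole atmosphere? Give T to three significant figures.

0.793

sec 76.2° = 4.1923.
τ = 0.0899 × (560/632)⁴ × 4.1923 = 0.0899 × 0.6164 × 4.1923 = 0.2323.
T = exp(−0.2323) = 0.7927.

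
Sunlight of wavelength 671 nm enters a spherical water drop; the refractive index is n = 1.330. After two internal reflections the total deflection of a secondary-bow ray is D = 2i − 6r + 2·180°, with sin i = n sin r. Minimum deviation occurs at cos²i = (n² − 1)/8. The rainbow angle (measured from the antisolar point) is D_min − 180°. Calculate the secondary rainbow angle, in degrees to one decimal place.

50.1°

cos²i = (1.76890 − 1)/8 = 0.09611; i = arccos(0.31002) = 71.940°.
sin r = sin 71.940°/1.330 = 0.71483; r = 45.630°.
D_min = 2·71.940° − 6·45.630° + 360° = 230.101°.
Rainbow angle = D_min − 180° = 50.101°.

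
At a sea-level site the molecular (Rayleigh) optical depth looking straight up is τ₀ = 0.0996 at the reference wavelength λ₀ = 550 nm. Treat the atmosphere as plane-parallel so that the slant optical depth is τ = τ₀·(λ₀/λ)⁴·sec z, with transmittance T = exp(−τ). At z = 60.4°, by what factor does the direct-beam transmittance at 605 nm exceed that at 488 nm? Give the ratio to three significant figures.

Airmass: sec 60.4° = 2.0245.
τ(605 nm) = 0.0996 × (550/605)⁴ × 2.0245 = 0.0996 × 0.6830 × 2.0245 = 0.1377.
τ(488 nm) = 0.0996 × (550/488)⁴ × 2.0245 = 0.0996 × 1.6135 × 2.0245 = 0.3254.
T(605)/T(488) = exp(τ_B − τ_A) = exp(0.1876) = 1.2064.

1.21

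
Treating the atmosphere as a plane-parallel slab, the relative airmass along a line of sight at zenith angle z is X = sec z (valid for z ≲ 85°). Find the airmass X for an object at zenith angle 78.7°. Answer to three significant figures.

5.10

X = sec z = 1/cos 78.7° = 1/0.1959 = 5.1034.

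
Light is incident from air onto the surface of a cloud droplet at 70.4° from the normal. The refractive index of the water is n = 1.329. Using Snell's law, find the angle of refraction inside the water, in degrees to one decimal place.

45.1°

Snell: sin θ_r = sin θ_i / n = sin 70.4° / 1.329 = 0.9421 / 1.329 = 0.7088.
θ_r = arcsin(0.7088) = 45.14°.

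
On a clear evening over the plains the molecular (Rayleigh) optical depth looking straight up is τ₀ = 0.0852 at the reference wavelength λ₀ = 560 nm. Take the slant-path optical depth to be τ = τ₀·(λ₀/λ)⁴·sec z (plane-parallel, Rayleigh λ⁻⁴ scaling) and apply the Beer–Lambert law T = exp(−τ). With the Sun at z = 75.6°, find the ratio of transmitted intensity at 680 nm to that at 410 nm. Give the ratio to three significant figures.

Airmass: sec 75.6° = 4.0211.
τ(680 nm) = 0.0852 × (560/680)⁴ × 4.0211 = 0.0852 × 0.4600 × 4.0211 = 0.1576.
τ(410 nm) = 0.0852 × (560/410)⁴ × 4.0211 = 0.0852 × 3.4803 × 4.0211 = 1.1923.
T(680)/T(410) = exp(τ_B − τ_A) = exp(1.0348) = 2.8144.

2.81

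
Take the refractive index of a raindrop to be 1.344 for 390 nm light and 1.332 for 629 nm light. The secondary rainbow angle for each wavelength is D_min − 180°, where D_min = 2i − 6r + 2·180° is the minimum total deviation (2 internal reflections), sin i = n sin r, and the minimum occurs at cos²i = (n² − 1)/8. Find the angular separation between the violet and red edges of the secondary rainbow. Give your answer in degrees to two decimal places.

3.10°

At 390 nm (n = 1.344): cos²i = 0.10079 → i = 71.490°, r = 44.874°, D_min = 233.733°, rainbow angle = 53.733°.
At 629 nm (n = 1.332): cos²i = 0.09678 → i = 71.875°, r = 45.520°, D_min = 230.628°, rainbow angle = 50.628°.
Angular width = |53.733° − 50.628°| = 3.104°.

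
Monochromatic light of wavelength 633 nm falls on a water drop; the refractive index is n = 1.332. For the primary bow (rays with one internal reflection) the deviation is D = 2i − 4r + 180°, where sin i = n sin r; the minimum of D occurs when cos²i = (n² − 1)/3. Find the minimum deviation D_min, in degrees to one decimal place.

cos²i = (1.77422 − 1)/3 = 0.25807; i = arccos(0.50801) = 59.469°.
sin r = sin 59.469°/1.332 = 0.64666; r = 40.290°.
D_min = 2·59.469° − 4·40.290° + 180° = 137.776°.

137.8°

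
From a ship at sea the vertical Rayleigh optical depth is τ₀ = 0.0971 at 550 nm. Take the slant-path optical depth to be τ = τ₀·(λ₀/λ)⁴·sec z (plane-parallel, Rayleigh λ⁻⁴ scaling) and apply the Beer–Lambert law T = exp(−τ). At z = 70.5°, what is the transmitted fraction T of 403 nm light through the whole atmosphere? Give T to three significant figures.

0.365

sec 70.5° = 2.9957.
τ = 0.0971 × (550/403)⁴ × 2.9957 = 0.0971 × 3.4692 × 2.9957 = 1.0091.
T = exp(−1.0091) = 0.3645.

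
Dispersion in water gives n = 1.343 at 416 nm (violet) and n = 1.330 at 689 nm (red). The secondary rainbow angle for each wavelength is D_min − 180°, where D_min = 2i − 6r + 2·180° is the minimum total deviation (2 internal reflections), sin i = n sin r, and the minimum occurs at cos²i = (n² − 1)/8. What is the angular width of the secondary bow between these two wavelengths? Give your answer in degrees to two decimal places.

At 416 nm (n = 1.343): cos²i = 0.10046 → i = 71.522°, r = 44.928°, D_min = 233.478°, rainbow angle = 53.478°.
At 689 nm (n = 1.330): cos²i = 0.09611 → i = 71.940°, r = 45.630°, D_min = 230.101°, rainbow angle = 50.101°.
Angular width = |53.478° − 50.101°| = 3.377°.

3.38°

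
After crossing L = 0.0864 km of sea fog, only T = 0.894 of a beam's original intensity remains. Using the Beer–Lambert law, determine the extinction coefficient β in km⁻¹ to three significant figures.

1.30 km⁻¹

Beer–Lambert: T = exp(−βL) ⇒ β = −ln(T)/L = −ln(0.894)/0.0864 = 0.1120/0.0864 = 1.297 km⁻¹.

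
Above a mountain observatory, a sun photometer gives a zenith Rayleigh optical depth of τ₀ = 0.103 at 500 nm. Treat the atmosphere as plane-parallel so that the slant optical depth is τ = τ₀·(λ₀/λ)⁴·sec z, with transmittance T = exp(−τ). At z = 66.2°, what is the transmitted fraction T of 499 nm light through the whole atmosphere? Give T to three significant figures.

sec 66.2° = 2.4780.
τ = 0.103 × (500/499)⁴ × 2.4780 = 0.103 × 1.0080 × 2.4780 = 0.2573.
T = exp(−0.2573) = 0.7731.

0.773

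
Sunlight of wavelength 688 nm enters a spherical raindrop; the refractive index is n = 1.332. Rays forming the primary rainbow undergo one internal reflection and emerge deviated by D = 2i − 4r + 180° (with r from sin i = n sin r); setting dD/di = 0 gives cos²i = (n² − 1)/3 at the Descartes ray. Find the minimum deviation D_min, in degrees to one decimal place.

137.8°

cos²i = (1.77422 − 1)/3 = 0.25807; i = arccos(0.50801) = 59.469°.
sin r = sin 59.469°/1.332 = 0.64666; r = 40.290°.
D_min = 2·59.469° − 4·40.290° + 180° = 137.776°.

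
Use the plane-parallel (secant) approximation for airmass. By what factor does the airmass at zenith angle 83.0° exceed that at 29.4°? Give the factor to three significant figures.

7.15

X(83.0°)/X(29.4°) = sec 83.0° / sec 29.4° = cos 29.4° / cos 83.0° = 0.8712/0.1219 = 7.1488.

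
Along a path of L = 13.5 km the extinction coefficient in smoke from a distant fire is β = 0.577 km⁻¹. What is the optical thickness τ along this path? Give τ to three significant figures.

7.79

τ = β·L = 0.577 × 13.5 = 7.7895.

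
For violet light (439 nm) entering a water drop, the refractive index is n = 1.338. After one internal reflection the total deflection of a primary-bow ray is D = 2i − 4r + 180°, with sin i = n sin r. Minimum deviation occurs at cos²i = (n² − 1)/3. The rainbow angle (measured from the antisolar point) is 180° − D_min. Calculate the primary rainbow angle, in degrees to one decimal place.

cos²i = (1.79024 − 1)/3 = 0.26341; i = arccos(0.51324) = 59.120°.
sin r = sin 59.120°/1.338 = 0.64144; r = 39.899°.
D_min = 2·59.120° − 4·39.899° + 180° = 138.643°.
Rainbow angle = 180° − D_min = 41.357°.

41.4°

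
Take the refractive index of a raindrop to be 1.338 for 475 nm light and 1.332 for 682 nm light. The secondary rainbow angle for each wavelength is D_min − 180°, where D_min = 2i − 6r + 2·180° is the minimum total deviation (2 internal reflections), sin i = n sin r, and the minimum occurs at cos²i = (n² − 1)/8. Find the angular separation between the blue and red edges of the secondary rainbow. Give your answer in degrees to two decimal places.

1.56°

At 475 nm (n = 1.338): cos²i = 0.09878 → i = 71.682°, r = 45.195°, D_min = 232.193°, rainbow angle = 52.193°.
At 682 nm (n = 1.332): cos²i = 0.09678 → i = 71.875°, r = 45.520°, D_min = 230.628°, rainbow angle = 50.628°.
Angular width = |52.193° − 50.628°| = 1.564°.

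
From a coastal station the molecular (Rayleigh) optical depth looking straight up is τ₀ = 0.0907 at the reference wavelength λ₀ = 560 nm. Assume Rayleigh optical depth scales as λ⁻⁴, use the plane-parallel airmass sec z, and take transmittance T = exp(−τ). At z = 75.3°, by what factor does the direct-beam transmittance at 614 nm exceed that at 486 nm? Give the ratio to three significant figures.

Airmass: sec 75.3° = 3.9408.
τ(614 nm) = 0.0907 × (560/614)⁴ × 3.9408 = 0.0907 × 0.6920 × 3.9408 = 0.2473.
τ(486 nm) = 0.0907 × (560/486)⁴ × 3.9408 = 0.0907 × 1.7628 × 3.9408 = 0.6301.
T(614)/T(486) = exp(τ_B − τ_A) = exp(0.3828) = 1.4663.

1.47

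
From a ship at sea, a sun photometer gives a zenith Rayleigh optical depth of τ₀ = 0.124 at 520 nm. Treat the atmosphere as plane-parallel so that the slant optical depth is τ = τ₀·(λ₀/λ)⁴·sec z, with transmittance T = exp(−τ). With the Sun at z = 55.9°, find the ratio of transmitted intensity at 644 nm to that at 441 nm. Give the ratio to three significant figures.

Airmass: sec 55.9° = 1.7837.
τ(644 nm) = 0.124 × (520/644)⁴ × 1.7837 = 0.124 × 0.4251 × 1.7837 = 0.0940.
τ(441 nm) = 0.124 × (520/441)⁴ × 1.7837 = 0.124 × 1.9331 × 1.7837 = 0.4276.
T(644)/T(441) = exp(τ_B − τ_A) = exp(0.3335) = 1.3959.

1.40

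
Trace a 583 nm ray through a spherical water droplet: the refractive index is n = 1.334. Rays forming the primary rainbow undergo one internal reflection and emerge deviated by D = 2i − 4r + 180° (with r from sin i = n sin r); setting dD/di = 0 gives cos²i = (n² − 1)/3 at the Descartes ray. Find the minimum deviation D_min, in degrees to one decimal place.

cos²i = (1.77956 − 1)/3 = 0.25985; i = arccos(0.50976) = 59.352°.
sin r = sin 59.352°/1.334 = 0.64492; r = 40.159°.
D_min = 2·59.352° − 4·40.159° + 180° = 138.067°.

138.1°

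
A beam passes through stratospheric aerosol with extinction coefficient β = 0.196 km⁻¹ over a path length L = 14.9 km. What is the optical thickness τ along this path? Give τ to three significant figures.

τ = β·L = 0.196 × 14.9 = 2.9204.

2.92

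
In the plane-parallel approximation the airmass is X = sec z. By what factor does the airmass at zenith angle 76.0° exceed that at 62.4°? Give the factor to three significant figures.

1.92

X(76.0°)/X(62.4°) = sec 76.0° / sec 62.4° = cos 62.4° / cos 76.0° = 0.4633/0.2419 = 1.9151.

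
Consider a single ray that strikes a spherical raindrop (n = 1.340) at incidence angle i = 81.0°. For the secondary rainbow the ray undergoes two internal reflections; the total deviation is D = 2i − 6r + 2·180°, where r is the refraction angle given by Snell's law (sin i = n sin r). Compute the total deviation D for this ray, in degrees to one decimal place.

sin r = sin 81.0° / 1.340 = 0.9877/1.340 = 0.7371; r = 47.48°.
D = 2·81.0° − 6·47.48° + 2·180° = 162.00° − 284.90° + 360° = 237.10°.

237.1°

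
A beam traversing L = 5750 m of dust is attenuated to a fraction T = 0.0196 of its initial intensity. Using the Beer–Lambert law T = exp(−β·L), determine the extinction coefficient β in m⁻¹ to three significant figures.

Beer–Lambert: T = exp(−βL) ⇒ β = −ln(T)/L = −ln(0.0196)/5750 = 3.9322/5750 = 0.0006839 m⁻¹.

0.000684 m⁻¹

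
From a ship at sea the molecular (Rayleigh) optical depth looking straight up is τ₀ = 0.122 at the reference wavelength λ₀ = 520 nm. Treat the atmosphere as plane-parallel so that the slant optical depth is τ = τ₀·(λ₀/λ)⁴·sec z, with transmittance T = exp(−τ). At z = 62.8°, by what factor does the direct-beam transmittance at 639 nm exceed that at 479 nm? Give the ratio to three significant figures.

Airmass: sec 62.8° = 2.1877.
τ(639 nm) = 0.122 × (520/639)⁴ × 2.1877 = 0.122 × 0.4385 × 2.1877 = 0.1170.
τ(479 nm) = 0.122 × (520/479)⁴ × 2.1877 = 0.122 × 1.3889 × 2.1877 = 0.3707.
T(639)/T(479) = exp(τ_B − τ_A) = exp(0.2537) = 1.2887.

1.29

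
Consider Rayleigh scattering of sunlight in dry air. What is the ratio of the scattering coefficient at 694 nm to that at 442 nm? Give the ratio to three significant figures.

Rayleigh scattering ∝ λ⁻⁴, so the ratio of coefficients is the inverse fourth power of the wavelength ratio.
σ(694)/σ(442) = (442/694)⁴ = (0.6369)⁴ = 0.1645.

0.165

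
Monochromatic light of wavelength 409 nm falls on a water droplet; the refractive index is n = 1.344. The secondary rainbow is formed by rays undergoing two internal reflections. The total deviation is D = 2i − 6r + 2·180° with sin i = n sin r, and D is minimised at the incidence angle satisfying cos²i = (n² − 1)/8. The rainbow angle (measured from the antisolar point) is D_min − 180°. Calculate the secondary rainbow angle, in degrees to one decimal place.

53.7°

cos²i = (1.80634 − 1)/8 = 0.10079; i = arccos(0.31748) = 71.490°.
sin r = sin 71.490°/1.344 = 0.70555; r = 44.874°.
D_min = 2·71.490° − 6·44.874° + 360° = 233.733°.
Rainbow angle = D_min − 180° = 53.733°.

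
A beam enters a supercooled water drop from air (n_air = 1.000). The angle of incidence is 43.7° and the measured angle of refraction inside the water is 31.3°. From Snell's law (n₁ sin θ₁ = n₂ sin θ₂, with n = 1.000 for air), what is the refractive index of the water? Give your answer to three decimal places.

n = sin θ_i / sin θ_r = sin 43.7° / sin 31.3° = 0.6909 / 0.5195 = 1.3298.

1.330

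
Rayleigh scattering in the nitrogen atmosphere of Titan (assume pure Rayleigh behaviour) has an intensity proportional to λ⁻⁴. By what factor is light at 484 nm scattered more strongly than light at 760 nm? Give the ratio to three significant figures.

Rayleigh scattering ∝ λ⁻⁴, so the ratio of coefficients is the inverse fourth power of the wavelength ratio.
σ(484)/σ(760) = (760/484)⁴ = (1.5702)⁴ = 6.08.

6.08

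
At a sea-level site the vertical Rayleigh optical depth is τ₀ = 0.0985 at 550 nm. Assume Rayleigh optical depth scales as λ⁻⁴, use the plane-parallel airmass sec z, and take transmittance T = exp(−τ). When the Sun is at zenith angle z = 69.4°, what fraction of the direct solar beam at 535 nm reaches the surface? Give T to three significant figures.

0.731

sec 69.4° = 2.8422.
τ = 0.0985 × (550/535)⁴ × 2.8422 = 0.0985 × 1.1170 × 2.8422 = 0.3127.
T = exp(−0.3127) = 0.7315.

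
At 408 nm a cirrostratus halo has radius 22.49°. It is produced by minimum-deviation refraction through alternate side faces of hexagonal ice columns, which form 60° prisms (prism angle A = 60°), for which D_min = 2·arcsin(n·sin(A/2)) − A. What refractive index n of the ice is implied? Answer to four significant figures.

Rearranging: n = sin((D_min + A)/2) / sin(A/2).
(D_min + A)/2 = (22.49° + 60°)/2 = 41.245°.
n = sin 41.245° / sin 30° = 0.6593 / 0.5000 = 1.3186.

1.319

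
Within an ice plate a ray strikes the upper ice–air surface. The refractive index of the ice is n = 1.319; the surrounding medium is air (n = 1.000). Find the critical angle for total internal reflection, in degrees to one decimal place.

49.3°

sin θ_c = n_air / n = 1.000 / 1.319 = 0.7582.
θ_c = arcsin(0.7582) = 49.30°.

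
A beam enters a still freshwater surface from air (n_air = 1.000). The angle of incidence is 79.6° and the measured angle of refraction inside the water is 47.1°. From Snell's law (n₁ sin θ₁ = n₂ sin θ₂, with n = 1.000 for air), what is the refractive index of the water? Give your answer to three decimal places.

1.343

n = sin θ_i / sin θ_r = sin 79.6° / sin 47.1° = 0.9836 / 0.7325 = 1.3427.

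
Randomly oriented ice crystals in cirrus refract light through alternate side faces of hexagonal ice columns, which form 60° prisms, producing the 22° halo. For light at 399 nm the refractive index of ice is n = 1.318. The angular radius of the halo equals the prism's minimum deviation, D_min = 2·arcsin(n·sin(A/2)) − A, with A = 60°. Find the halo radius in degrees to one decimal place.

n·sin(A/2) = 1.318 × sin 30° = 1.318 × 0.5000 = 0.6590.
D_min = 2·arcsin(0.6590) − 60° = 2 × 41.224° − 60° = 22.447°.

22.4°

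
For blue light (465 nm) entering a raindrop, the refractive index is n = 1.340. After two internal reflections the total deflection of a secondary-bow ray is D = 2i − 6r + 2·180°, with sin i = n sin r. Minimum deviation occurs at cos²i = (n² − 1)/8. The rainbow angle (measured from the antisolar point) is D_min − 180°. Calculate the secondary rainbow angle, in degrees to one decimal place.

52.7°

cos²i = (1.79560 − 1)/8 = 0.09945; i = arccos(0.31536) = 71.618°.
sin r = sin 71.618°/1.340 = 0.70819; r = 45.088°.
D_min = 2·71.618° − 6·45.088° + 360° = 232.709°.
Rainbow angle = D_min − 180° = 52.709°.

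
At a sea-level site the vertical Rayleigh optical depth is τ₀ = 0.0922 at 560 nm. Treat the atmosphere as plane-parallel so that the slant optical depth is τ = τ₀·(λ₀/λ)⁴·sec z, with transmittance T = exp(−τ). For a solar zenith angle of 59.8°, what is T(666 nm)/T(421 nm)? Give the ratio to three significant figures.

1.62

Airmass: sec 59.8° = 1.9880.
τ(666 nm) = 0.0922 × (560/666)⁴ × 1.9880 = 0.0922 × 0.4999 × 1.9880 = 0.0916.
τ(421 nm) = 0.0922 × (560/421)⁴ × 1.9880 = 0.0922 × 3.1306 × 1.9880 = 0.5738.
T(666)/T(421) = exp(τ_B − τ_A) = exp(0.4822) = 1.6196.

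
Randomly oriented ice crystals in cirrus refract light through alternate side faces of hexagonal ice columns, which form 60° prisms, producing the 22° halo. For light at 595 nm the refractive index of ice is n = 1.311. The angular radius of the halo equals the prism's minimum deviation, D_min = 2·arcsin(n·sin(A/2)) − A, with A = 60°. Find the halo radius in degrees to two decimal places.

21.92°

n·sin(A/2) = 1.311 × sin 30° = 1.311 × 0.5000 = 0.6555.
D_min = 2·arcsin(0.6555) − 60° = 2 × 40.958° − 60° = 21.915°.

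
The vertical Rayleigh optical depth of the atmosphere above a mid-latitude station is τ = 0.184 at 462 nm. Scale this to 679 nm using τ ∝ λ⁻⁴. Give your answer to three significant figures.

0.0394

τ(679 nm) = τ(462 nm) × (462/679)⁴ = 0.184 × (0.6804)⁴ = 0.184 × 0.2143 = 0.0394.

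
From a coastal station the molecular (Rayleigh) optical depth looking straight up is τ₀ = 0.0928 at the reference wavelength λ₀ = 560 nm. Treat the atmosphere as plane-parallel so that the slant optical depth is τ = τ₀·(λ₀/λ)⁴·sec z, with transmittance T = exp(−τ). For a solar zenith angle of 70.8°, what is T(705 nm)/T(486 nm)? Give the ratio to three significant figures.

1.47

Airmass: sec 70.8° = 3.0407.
τ(705 nm) = 0.0928 × (560/705)⁴ × 3.0407 = 0.0928 × 0.3981 × 3.0407 = 0.1123.
τ(486 nm) = 0.0928 × (560/486)⁴ × 3.0407 = 0.0928 × 1.7628 × 3.0407 = 0.4974.
T(705)/T(486) = exp(τ_B − τ_A) = exp(0.3851) = 1.4698.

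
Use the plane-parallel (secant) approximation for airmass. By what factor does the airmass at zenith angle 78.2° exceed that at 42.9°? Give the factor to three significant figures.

3.58

X(78.2°)/X(42.9°) = sec 78.2° / sec 42.9° = cos 42.9° / cos 78.2° = 0.7325/0.2045 = 3.5822.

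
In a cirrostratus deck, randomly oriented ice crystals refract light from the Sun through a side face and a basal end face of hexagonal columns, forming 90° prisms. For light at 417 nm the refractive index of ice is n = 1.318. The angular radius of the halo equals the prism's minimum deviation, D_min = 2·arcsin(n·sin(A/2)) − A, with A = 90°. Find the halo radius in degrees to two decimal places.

47.49°

n·sin(A/2) = 1.318 × sin 45° = 1.318 × 0.7071 = 0.9320.
D_min = 2·arcsin(0.9320) − 90° = 2 × 68.743° − 90° = 47.487°.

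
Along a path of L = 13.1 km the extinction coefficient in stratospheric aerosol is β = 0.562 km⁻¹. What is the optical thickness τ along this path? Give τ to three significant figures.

τ = β·L = 0.562 × 13.1 = 7.3622.

7.36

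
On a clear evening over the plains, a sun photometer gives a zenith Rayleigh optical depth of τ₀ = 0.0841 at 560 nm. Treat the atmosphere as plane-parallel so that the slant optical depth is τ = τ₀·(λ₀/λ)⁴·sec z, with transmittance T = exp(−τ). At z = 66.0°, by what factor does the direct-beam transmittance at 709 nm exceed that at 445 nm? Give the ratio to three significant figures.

Airmass: sec 66.0° = 2.4586.
τ(709 nm) = 0.0841 × (560/709)⁴ × 2.4586 = 0.0841 × 0.3892 × 2.4586 = 0.0805.
τ(445 nm) = 0.0841 × (560/445)⁴ × 2.4586 = 0.0841 × 2.5079 × 2.4586 = 0.5186.
T(709)/T(445) = exp(τ_B − τ_A) = exp(0.4381) = 1.5497.

1.55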